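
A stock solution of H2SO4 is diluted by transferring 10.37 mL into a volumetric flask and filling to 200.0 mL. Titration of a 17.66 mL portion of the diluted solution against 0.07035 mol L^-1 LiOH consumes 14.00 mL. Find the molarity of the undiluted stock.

0.538 M

n(LiOH) = 0.07035 x 0.01400 = 0.0009849 mol.
n(H2SO4) in the aliquot = 0.0009849 x 1/2 = 0.0004924 mol.
[diluted H2SO4] = 0.0004924 / 0.01766 = 0.02789 M.
Dilution factor = 200.0/10.37 = 19.29, so [stock] = 0.02789 x 19.29 = 0.538 M.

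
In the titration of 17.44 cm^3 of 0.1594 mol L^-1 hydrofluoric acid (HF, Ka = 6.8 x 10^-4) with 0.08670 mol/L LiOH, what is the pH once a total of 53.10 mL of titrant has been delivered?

n(acid) = 0.1594 x 0.01744 = 0.002780 mol; n(LiOH) added = 0.08670 x 0.05310 = 0.004604 mol.
Base is in excess by 0.004604 - 0.002780 = 0.001824 mol in a total volume of 0.07054 L.
[OH^-] = 0.001824/0.07054 = 0.02586 M, so pOH = 1.59 and pH = 14.00 - 1.59 = 12.41.

12.41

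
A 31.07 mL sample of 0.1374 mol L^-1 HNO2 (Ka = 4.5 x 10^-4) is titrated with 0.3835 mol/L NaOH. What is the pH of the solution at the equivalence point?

8.18

n(HNO2) = 0.1374 x 0.03107 = 0.004269 mol; V(NaOH) at equivalence = 0.004269/0.3835 = 0.01113 L.
At equivalence all the acid is converted to NO2-; total volume = 0.03107 + 0.01113 = 0.04220 L, so [NO2-] = 0.004269/0.04220 = 0.1012 M.
Kb = Kw/Ka = 1.0e-14 / 4.5 x 10^-4 = 2.22e-11.
[OH^-] = sqrt(Kb x [NO2-]) = sqrt(2.22e-11 x 0.1012) = 1.50e-6 M.
pOH = 5.82, so pH = 14.00 - 5.82 = 8.18.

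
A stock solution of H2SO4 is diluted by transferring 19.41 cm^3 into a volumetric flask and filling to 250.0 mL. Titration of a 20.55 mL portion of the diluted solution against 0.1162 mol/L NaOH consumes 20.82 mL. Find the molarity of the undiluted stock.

n(NaOH) = 0.1162 x 0.02082 = 0.002419 mol.
n(H2SO4) in the aliquot = 0.002419 x 1/2 = 0.001210 mol.
[diluted H2SO4] = 0.001210 / 0.02055 = 0.05886 M.
Dilution factor = 250.0/19.41 = 12.88, so [stock] = 0.05886 x 12.88 = 0.758 M.

0.758 M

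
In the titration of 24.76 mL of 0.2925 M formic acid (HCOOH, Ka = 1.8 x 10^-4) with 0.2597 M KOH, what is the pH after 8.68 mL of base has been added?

3.40

Initial n(HCOOH) = 0.2925 x 0.02476 = 0.007242 mol.
n(KOH) added = 0.2597 x 0.008680 = 0.002254 mol, converting that many moles of HCOOH to HCOO-.
Remaining n(HCOOH) = 0.004988 mol; n(HCOO-) = 0.002254 mol.
By Henderson-Hasselbalch, pH = pKa + log([A^-]/[HA]) = 3.74 + log(0.002254/0.004988) = 3.74 + (-0.34) = 3.40.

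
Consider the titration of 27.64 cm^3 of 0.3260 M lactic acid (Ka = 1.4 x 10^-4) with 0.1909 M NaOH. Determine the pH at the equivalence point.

8.47

n(HC3H5O3) = 0.3260 x 0.02764 = 0.009011 mol; V(NaOH) at equivalence = 0.009011/0.1909 = 0.04720 L.
At equivalence all the acid is converted to C3H5O3-; total volume = 0.02764 + 0.04720 = 0.07484 L, so [C3H5O3-] = 0.009011/0.07484 = 0.1204 M.
Kb = Kw/Ka = 1.0e-14 / 1.4 x 10^-4 = 7.14e-11.
[OH^-] = sqrt(Kb x [C3H5O3-]) = sqrt(7.14e-11 x 0.1204) = 2.93e-6 M.
pOH = 5.53, so pH = 14.00 - 5.53 = 8.47.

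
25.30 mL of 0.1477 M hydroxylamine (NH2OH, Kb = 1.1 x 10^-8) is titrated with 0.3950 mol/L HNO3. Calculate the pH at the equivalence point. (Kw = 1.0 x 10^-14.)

n(NH2OH) = 0.1477 x 0.02530 = 0.003737 mol; V(HNO3) at equivalence = 0.003737/0.3950 = 0.009460 L.
At equivalence the base is fully converted to NH3OH+; total volume = 0.03476 L, so [NH3OH+] = 0.003737/0.03476 = 0.1075 M.
Ka(NH3OH+) = Kw/Kb = 1.0e-14 / 1.1 x 10^-8 = 9.09e-7.
[H^+] = sqrt(Ka x [NH3OH+]) = sqrt(9.09e-7 x 0.1075) = 0.000313 M.
pH = -log(0.000313) = 3.50.

3.50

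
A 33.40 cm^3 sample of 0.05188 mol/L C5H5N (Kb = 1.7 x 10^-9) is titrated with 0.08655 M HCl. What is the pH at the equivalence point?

n(C5H5N) = 0.05188 x 0.03340 = 0.001733 mol; V(HCl) at equivalence = 0.001733/0.08655 = 0.02002 L.
At equivalence the base is fully converted to C5H5NH+; total volume = 0.05342 L, so [C5H5NH+] = 0.001733/0.05342 = 0.03244 M.
Ka(C5H5NH+) = Kw/Kb = 1.0e-14 / 1.7 x 10^-9 = 5.88e-6.
[H^+] = sqrt(Ka x [C5H5NH+]) = sqrt(5.88e-6 x 0.03244) = 0.000437 M.
pH = -log(0.000437) = 3.36.

3.36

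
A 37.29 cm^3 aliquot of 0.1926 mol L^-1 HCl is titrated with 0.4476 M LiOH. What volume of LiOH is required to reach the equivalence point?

n(HCl) = 0.1926 mol/L x 0.03729 L = 0.007182 mol.
At equivalence n(LiOH) = n(HCl) = 0.007182 mol.
V(LiOH) = 0.007182 / 0.4476 = 0.01605 L = 16.0 mL.

16.0 mL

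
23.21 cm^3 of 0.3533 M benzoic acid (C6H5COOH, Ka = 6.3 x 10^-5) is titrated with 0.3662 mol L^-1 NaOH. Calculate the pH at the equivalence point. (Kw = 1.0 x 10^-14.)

n(C6H5COOH) = 0.3533 x 0.02321 = 0.008200 mol; V(NaOH) at equivalence = 0.008200/0.3662 = 0.02239 L.
At equivalence all the acid is converted to C6H5COO-; total volume = 0.02321 + 0.02239 = 0.04560 L, so [C6H5COO-] = 0.008200/0.04560 = 0.1798 M.
Kb = Kw/Ka = 1.0e-14 / 6.3 x 10^-5 = 1.59e-10.
[OH^-] = sqrt(Kb x [C6H5COO-]) = sqrt(1.59e-10 x 0.1798) = 5.34e-6 M.
pOH = 5.27, so pH = 14.00 - 5.27 = 8.73.

8.73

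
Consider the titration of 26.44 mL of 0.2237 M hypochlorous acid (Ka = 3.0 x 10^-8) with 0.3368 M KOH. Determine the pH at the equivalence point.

n(HClO) = 0.2237 x 0.02644 = 0.005915 mol; V(KOH) at equivalence = 0.005915/0.3368 = 0.01756 L.
At equivalence all the acid is converted to ClO-; total volume = 0.02644 + 0.01756 = 0.04400 L, so [ClO-] = 0.005915/0.04400 = 0.1344 M.
Kb = Kw/Ka = 1.0e-14 / 3.0 x 10^-8 = 3.33e-7.
[OH^-] = sqrt(Kb x [ClO-]) = sqrt(3.33e-7 x 0.1344) = 0.000212 M.
pOH = 3.67, so pH = 14.00 - 3.67 = 10.33.

10.33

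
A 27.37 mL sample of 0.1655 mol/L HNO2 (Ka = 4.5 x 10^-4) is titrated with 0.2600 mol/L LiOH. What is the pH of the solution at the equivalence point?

n(HNO2) = 0.1655 x 0.02737 = 0.004530 mol; V(LiOH) at equivalence = 0.004530/0.2600 = 0.01742 L.
At equivalence all the acid is converted to NO2-; total volume = 0.02737 + 0.01742 = 0.04479 L, so [NO2-] = 0.004530/0.04479 = 0.1011 M.
Kb = Kw/Ka = 1.0e-14 / 4.5 x 10^-4 = 2.22e-11.
[OH^-] = sqrt(Kb x [NO2-]) = sqrt(2.22e-11 x 0.1011) = 1.50e-6 M.
pOH = 5.82, so pH = 14.00 - 5.82 = 8.18.

8.18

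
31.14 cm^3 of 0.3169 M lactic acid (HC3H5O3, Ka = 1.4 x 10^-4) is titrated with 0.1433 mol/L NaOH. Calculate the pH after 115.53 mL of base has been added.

12.66

n(acid) = 0.3169 x 0.03114 = 0.009868 mol; n(NaOH) added = 0.1433 x 0.1155 = 0.01656 mol.
Base is in excess by 0.01656 - 0.009868 = 0.006687 mol in a total volume of 0.1467 L.
[OH^-] = 0.006687/0.1467 = 0.04559 M, so pOH = 1.34 and pH = 14.00 - 1.34 = 12.66.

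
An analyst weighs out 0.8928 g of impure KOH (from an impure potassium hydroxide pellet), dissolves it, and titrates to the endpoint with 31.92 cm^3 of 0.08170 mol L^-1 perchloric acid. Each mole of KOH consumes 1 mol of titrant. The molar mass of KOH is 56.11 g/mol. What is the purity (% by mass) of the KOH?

n(HClO4) = 0.08170 x 0.03192 = 0.002608 mol.
n(KOH) = 0.002608 / 1 = 0.002608 mol.
mass of KOH = 0.002608 x 56.11 = 0.1463 g.
% purity = 0.1463 / 0.8928 x 100 = 16.4%.

16.4%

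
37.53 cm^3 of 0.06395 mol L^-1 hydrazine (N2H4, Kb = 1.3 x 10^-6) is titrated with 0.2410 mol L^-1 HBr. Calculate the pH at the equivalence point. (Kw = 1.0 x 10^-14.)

4.71

n(N2H4) = 0.06395 x 0.03753 = 0.002400 mol; V(HBr) at equivalence = 0.002400/0.2410 = 0.009959 L.
At equivalence the base is fully converted to N2H5+; total volume = 0.04749 L, so [N2H5+] = 0.002400/0.04749 = 0.05054 M.
Ka(N2H5+) = Kw/Kb = 1.0e-14 / 1.3 x 10^-6 = 7.69e-9.
[H^+] = sqrt(Ka x [N2H5+]) = sqrt(7.69e-9 x 0.05054) = 1.97e-5 M.
pH = -log(1.97e-5) = 4.71.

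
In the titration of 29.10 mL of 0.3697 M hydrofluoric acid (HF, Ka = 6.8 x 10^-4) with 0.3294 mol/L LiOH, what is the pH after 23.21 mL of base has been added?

3.56

Initial n(HF) = 0.3697 x 0.02910 = 0.01076 mol.
n(LiOH) added = 0.3294 x 0.02321 = 0.007645 mol, converting that many moles of HF to F-.
Remaining n(HF) = 0.003113 mol; n(F-) = 0.007645 mol.
By Henderson-Hasselbalch, pH = pKa + log([A^-]/[HA]) = 3.17 + log(0.007645/0.003113) = 3.17 + (+0.39) = 3.56.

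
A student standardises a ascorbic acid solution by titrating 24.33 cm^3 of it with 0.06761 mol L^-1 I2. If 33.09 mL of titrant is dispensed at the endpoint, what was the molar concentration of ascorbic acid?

n(I2) = 0.06761 x 0.03309 = 0.002237 mol.
From the balanced equation, 1 mol I2 reacts with 1 mol ascorbic acid, so n(ascorbic acid) = 0.002237 x 1/1 = 0.002237 mol.
[ascorbic acid] = 0.002237 / 0.02433 L = 0.0920 M.

0.0920 M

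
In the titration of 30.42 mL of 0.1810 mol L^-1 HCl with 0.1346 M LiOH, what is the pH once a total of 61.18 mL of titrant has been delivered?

n(acid) = 0.1810 x 0.03042 = 0.005506 mol; n(LiOH) added = 0.1346 x 0.06118 = 0.008235 mol.
Base is in excess by 0.008235 - 0.005506 = 0.002729 mol in a total volume of 0.09160 L.
[OH^-] = 0.002729/0.09160 = 0.02979 M, so pOH = 1.53 and pH = 14.00 - 1.53 = 12.47.

12.47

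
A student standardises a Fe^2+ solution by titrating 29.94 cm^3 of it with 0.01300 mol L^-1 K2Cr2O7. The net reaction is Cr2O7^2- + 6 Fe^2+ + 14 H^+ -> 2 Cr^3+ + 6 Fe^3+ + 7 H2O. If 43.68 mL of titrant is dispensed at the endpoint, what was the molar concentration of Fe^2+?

n(K2Cr2O7) = 0.01300 x 0.04368 = 0.0005678 mol.
From the balanced equation, 1 mol K2Cr2O7 reacts with 6 mol Fe^2+, so n(Fe^2+) = 0.0005678 x 6/1 = 0.003407 mol.
[Fe^2+] = 0.003407 / 0.02994 L = 0.114 M.

0.114 M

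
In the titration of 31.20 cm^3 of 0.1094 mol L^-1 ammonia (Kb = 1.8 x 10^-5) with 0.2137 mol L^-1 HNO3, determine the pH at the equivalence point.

n(NH3) = 0.1094 x 0.03120 = 0.003413 mol; V(HNO3) at equivalence = 0.003413/0.2137 = 0.01597 L.
At equivalence the base is fully converted to NH4+; total volume = 0.04717 L, so [NH4+] = 0.003413/0.04717 = 0.07236 M.
Ka(NH4+) = Kw/Kb = 1.0e-14 / 1.8 x 10^-5 = 5.56e-10.
[H^+] = sqrt(Ka x [NH4+]) = sqrt(5.56e-10 x 0.07236) = 6.34e-6 M.
pH = -log(6.34e-6) = 5.20.

5.20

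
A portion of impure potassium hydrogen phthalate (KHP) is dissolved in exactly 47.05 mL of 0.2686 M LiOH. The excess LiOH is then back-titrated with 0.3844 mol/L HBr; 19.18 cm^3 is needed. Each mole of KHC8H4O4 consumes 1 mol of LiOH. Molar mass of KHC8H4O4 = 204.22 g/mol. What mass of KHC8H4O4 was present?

1.08 g

Total n(LiOH) added = 0.2686 x 0.04705 = 0.01264 mol.
n(HBr) used = 0.3844 x 0.01918 = 0.007373 mol, which equals the excess n(LiOH).
So n(LiOH) consumed by the sample = 0.01264 - 0.007373 = 0.005265 mol.
n(KHC8H4O4) = 0.005265 / 1 = 0.005265 mol.
mass = 0.005265 mol x 204.22 g/mol = 1.08 g.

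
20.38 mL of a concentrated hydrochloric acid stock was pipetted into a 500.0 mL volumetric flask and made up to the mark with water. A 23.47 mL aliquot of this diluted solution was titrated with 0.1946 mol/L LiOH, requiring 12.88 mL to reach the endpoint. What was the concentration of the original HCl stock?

2.62 M

n(LiOH) = 0.1946 x 0.01288 = 0.002506 mol.
n(HCl) in the aliquot = 0.002506 mol.
[diluted HCl] = 0.002506 / 0.02347 = 0.1068 M.
Dilution factor = 500.0/20.38 = 24.53, so [stock] = 0.1068 x 24.53 = 2.62 M.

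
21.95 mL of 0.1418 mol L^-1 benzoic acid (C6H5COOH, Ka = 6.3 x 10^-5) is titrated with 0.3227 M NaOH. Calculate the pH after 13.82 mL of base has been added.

n(acid) = 0.1418 x 0.02195 = 0.003113 mol; n(NaOH) added = 0.3227 x 0.01382 = 0.004460 mol.
Base is in excess by 0.004460 - 0.003113 = 0.001347 mol in a total volume of 0.03577 L.
[OH^-] = 0.001347/0.03577 = 0.03766 M, so pOH = 1.42 and pH = 14.00 - 1.42 = 12.58.

12.58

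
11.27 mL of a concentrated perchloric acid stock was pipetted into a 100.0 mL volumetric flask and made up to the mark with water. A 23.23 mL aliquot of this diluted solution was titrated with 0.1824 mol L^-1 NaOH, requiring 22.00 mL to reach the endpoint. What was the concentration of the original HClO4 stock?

1.53 M

n(NaOH) = 0.1824 x 0.02200 = 0.004013 mol.
n(HClO4) in the aliquot = 0.004013 mol.
[diluted HClO4] = 0.004013 / 0.02323 = 0.1727 M.
Dilution factor = 100.0/11.27 = 8.873, so [stock] = 0.1727 x 8.873 = 1.53 M.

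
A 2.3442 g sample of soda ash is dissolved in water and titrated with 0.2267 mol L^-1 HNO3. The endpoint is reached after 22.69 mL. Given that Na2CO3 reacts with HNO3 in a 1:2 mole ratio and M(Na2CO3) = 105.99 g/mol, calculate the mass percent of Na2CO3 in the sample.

n(HNO3) = 0.2267 x 0.02269 = 0.005144 mol.
n(Na2CO3) = 0.005144 / 2 = 0.002572 mol.
mass of Na2CO3 = 0.002572 x 105.99 = 0.2726 g.
% purity = 0.2726 / 2.3442 x 100 = 11.6%.

11.6%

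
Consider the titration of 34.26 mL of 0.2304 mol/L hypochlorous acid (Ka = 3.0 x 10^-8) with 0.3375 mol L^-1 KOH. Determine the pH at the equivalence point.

10.33

n(HClO) = 0.2304 x 0.03426 = 0.007894 mol; V(KOH) at equivalence = 0.007894/0.3375 = 0.02339 L.
At equivalence all the acid is converted to ClO-; total volume = 0.03426 + 0.02339 = 0.05765 L, so [ClO-] = 0.007894/0.05765 = 0.1369 M.
Kb = Kw/Ka = 1.0e-14 / 3.0 x 10^-8 = 3.33e-7.
[OH^-] = sqrt(Kb x [ClO-]) = sqrt(3.33e-7 x 0.1369) = 0.000214 M.
pOH = 3.67, so pH = 14.00 - 3.67 = 10.33.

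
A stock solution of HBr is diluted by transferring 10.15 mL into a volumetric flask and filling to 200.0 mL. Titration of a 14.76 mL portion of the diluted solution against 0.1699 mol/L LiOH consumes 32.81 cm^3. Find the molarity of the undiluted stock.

7.44 M

n(LiOH) = 0.1699 x 0.03281 = 0.005574 mol.
n(HBr) in the aliquot = 0.005574 mol.
[diluted HBr] = 0.005574 / 0.01476 = 0.3777 M.
Dilution factor = 200.0/10.15 = 19.70, so [stock] = 0.3777 x 19.70 = 7.44 M.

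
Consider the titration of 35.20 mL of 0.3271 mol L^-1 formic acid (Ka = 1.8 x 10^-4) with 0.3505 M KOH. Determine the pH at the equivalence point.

n(HCOOH) = 0.3271 x 0.03520 = 0.01151 mol; V(KOH) at equivalence = 0.01151/0.3505 = 0.03285 L.
At equivalence all the acid is converted to HCOO-; total volume = 0.03520 + 0.03285 = 0.06805 L, so [HCOO-] = 0.01151/0.06805 = 0.1692 M.
Kb = Kw/Ka = 1.0e-14 / 1.8 x 10^-4 = 5.56e-11.
[OH^-] = sqrt(Kb x [HCOO-]) = sqrt(5.56e-11 x 0.1692) = 3.07e-6 M.
pOH = 5.51, so pH = 14.00 - 5.51 = 8.49.

8.49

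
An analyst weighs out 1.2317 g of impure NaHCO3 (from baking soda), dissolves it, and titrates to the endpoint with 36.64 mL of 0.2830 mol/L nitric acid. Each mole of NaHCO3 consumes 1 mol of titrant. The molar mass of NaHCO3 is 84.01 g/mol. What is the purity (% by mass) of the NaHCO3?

70.7%

n(HNO3) = 0.2830 x 0.03664 = 0.01037 mol.
n(NaHCO3) = 0.01037 / 1 = 0.01037 mol.
mass of NaHCO3 = 0.01037 x 84.01 = 0.8711 g.
% purity = 0.8711 / 1.2317 x 100 = 70.7%.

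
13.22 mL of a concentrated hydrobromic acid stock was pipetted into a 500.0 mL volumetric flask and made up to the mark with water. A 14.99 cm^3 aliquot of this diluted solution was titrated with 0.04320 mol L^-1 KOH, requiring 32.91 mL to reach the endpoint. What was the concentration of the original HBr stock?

3.59 M

n(KOH) = 0.04320 x 0.03291 = 0.001422 mol.
n(HBr) in the aliquot = 0.001422 mol.
[diluted HBr] = 0.001422 / 0.01499 = 0.09484 M.
Dilution factor = 500.0/13.22 = 37.82, so [stock] = 0.09484 x 37.82 = 3.59 M.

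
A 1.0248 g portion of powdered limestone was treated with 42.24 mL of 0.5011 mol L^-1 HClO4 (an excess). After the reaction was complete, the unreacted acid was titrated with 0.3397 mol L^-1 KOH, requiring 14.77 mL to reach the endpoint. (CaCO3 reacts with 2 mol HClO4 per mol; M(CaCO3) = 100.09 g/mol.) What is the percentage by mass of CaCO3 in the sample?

Total n(HClO4) added = 0.5011 x 0.04224 = 0.02117 mol.
n(KOH) used = 0.3397 x 0.01477 = 0.005017 mol, which equals the excess n(HClO4).
So n(HClO4) consumed by the sample = 0.02117 - 0.005017 = 0.01615 mol.
n(CaCO3) = 0.01615 / 2 = 0.008075 mol.
mass CaCO3 = 0.008075 x 100.09 = 0.8082 g, so %CaCO3 = 0.8082/1.0248 x 100 = 78.9%.

78.9%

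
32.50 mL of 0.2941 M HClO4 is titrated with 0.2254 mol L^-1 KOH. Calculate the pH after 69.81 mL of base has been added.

n(acid) = 0.2941 x 0.03250 = 0.009558 mol; n(KOH) added = 0.2254 x 0.06981 = 0.01574 mol.
Base is in excess by 0.01574 - 0.009558 = 0.006177 mol in a total volume of 0.1023 L.
[OH^-] = 0.006177/0.1023 = 0.06037 M, so pOH = 1.22 and pH = 14.00 - 1.22 = 12.78.

12.78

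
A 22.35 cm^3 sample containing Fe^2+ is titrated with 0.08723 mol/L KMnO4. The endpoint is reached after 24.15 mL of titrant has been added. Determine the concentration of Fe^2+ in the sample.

n(KMnO4) = 0.08723 x 0.02415 = 0.002107 mol.
From the balanced equation, 1 mol KMnO4 reacts with 5 mol Fe^2+, so n(Fe^2+) = 0.002107 x 5/1 = 0.01053 mol.
[Fe^2+] = 0.01053 / 0.02235 L = 0.471 M.

0.471 M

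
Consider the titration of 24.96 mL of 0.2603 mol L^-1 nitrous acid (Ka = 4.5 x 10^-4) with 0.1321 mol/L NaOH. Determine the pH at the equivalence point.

n(HNO2) = 0.2603 x 0.02496 = 0.006497 mol; V(NaOH) at equivalence = 0.006497/0.1321 = 0.04918 L.
At equivalence all the acid is converted to NO2-; total volume = 0.02496 + 0.04918 = 0.07414 L, so [NO2-] = 0.006497/0.07414 = 0.08763 M.
Kb = Kw/Ka = 1.0e-14 / 4.5 x 10^-4 = 2.22e-11.
[OH^-] = sqrt(Kb x [NO2-]) = sqrt(2.22e-11 x 0.08763) = 1.40e-6 M.
pOH = 5.86, so pH = 14.00 - 5.86 = 8.14.

8.14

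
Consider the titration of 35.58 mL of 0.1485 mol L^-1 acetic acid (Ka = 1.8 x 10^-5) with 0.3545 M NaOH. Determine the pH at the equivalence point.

8.88

n(CH3COOH) = 0.1485 x 0.03558 = 0.005284 mol; V(NaOH) at equivalence = 0.005284/0.3545 = 0.01490 L.
At equivalence all the acid is converted to CH3COO-; total volume = 0.03558 + 0.01490 = 0.05048 L, so [CH3COO-] = 0.005284/0.05048 = 0.1047 M.
Kb = Kw/Ka = 1.0e-14 / 1.8 x 10^-5 = 5.56e-10.
[OH^-] = sqrt(Kb x [CH3COO-]) = sqrt(5.56e-10 x 0.1047) = 7.63e-6 M.
pOH = 5.12, so pH = 14.00 - 5.12 = 8.88.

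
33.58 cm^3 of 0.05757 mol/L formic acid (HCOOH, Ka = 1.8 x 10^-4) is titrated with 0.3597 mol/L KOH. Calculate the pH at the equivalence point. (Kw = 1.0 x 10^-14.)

8.22

n(HCOOH) = 0.05757 x 0.03358 = 0.001933 mol; V(KOH) at equivalence = 0.001933/0.3597 = 0.005374 L.
At equivalence all the acid is converted to HCOO-; total volume = 0.03358 + 0.005374 = 0.03895 L, so [HCOO-] = 0.001933/0.03895 = 0.04963 M.
Kb = Kw/Ka = 1.0e-14 / 1.8 x 10^-4 = 5.56e-11.
[OH^-] = sqrt(Kb x [HCOO-]) = sqrt(5.56e-11 x 0.04963) = 1.66e-6 M.
pOH = 5.78, so pH = 14.00 - 5.78 = 8.22.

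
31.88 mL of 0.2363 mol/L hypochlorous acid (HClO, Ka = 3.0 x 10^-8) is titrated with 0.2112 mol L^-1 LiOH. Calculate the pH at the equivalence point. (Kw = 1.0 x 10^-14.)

n(HClO) = 0.2363 x 0.03188 = 0.007533 mol; V(LiOH) at equivalence = 0.007533/0.2112 = 0.03567 L.
At equivalence all the acid is converted to ClO-; total volume = 0.03188 + 0.03567 = 0.06755 L, so [ClO-] = 0.007533/0.06755 = 0.1115 M.
Kb = Kw/Ka = 1.0e-14 / 3.0 x 10^-8 = 3.33e-7.
[OH^-] = sqrt(Kb x [ClO-]) = sqrt(3.33e-7 x 0.1115) = 0.000193 M.
pOH = 3.71, so pH = 14.00 - 3.71 = 10.29.

10.29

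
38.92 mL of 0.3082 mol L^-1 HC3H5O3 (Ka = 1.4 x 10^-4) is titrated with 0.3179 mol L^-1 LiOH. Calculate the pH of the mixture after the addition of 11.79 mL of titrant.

Initial n(HC3H5O3) = 0.3082 x 0.03892 = 0.01200 mol.
n(LiOH) added = 0.3179 x 0.01179 = 0.003748 mol, converting that many moles of HC3H5O3 to C3H5O3-.
Remaining n(HC3H5O3) = 0.008247 mol; n(C3H5O3-) = 0.003748 mol.
By Henderson-Hasselbalch, pH = pKa + log([A^-]/[HA]) = 3.85 + log(0.003748/0.008247) = 3.85 + (-0.34) = 3.51.

3.51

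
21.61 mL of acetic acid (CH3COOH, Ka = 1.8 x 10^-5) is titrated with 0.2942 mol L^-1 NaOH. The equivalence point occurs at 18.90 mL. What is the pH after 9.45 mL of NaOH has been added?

4.74

9.45 mL is exactly half the equivalence volume (18.90/2), i.e. the half-equivalence point.
There, n(HA) = n(A^-), so pH = pKa = -log(1.8 x 10^-5) = 4.74.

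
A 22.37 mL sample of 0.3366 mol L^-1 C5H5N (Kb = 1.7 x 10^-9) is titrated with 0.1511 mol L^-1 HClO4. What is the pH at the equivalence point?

n(C5H5N) = 0.3366 x 0.02237 = 0.007530 mol; V(HClO4) at equivalence = 0.007530/0.1511 = 0.04983 L.
At equivalence the base is fully converted to C5H5NH+; total volume = 0.07220 L, so [C5H5NH+] = 0.007530/0.07220 = 0.1043 M.
Ka(C5H5NH+) = Kw/Kb = 1.0e-14 / 1.7 x 10^-9 = 5.88e-6.
[H^+] = sqrt(Ka x [C5H5NH+]) = sqrt(5.88e-6 x 0.1043) = 0.000783 M.
pH = -log(0.000783) = 3.11.

3.11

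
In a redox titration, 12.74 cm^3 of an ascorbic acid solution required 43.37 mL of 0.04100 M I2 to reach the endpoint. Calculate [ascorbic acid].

0.140 M

n(I2) = 0.04100 x 0.04337 = 0.001778 mol.
From the balanced equation, 1 mol I2 reacts with 1 mol ascorbic acid, so n(ascorbic acid) = 0.001778 x 1/1 = 0.001778 mol.
[ascorbic acid] = 0.001778 / 0.01274 L = 0.140 M.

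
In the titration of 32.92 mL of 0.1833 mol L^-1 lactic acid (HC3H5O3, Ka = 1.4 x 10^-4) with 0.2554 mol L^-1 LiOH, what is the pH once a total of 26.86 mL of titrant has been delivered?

12.14

n(acid) = 0.1833 x 0.03292 = 0.006034 mol; n(LiOH) added = 0.2554 x 0.02686 = 0.006860 mol.
Base is in excess by 0.006860 - 0.006034 = 0.0008258 mol in a total volume of 0.05978 L.
[OH^-] = 0.0008258/0.05978 = 0.01381 M, so pOH = 1.86 and pH = 14.00 - 1.86 = 12.14.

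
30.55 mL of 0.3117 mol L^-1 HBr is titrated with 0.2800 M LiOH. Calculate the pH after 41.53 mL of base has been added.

n(acid) = 0.3117 x 0.03055 = 0.009522 mol; n(LiOH) added = 0.2800 x 0.04153 = 0.01163 mol.
Base is in excess by 0.01163 - 0.009522 = 0.002106 mol in a total volume of 0.07208 L.
[OH^-] = 0.002106/0.07208 = 0.02922 M, so pOH = 1.53 and pH = 14.00 - 1.53 = 12.47.

12.47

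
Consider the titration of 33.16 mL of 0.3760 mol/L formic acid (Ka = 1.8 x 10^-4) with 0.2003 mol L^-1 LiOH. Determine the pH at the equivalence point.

8.43

n(HCOOH) = 0.3760 x 0.03316 = 0.01247 mol; V(LiOH) at equivalence = 0.01247/0.2003 = 0.06225 L.
At equivalence all the acid is converted to HCOO-; total volume = 0.03316 + 0.06225 = 0.09541 L, so [HCOO-] = 0.01247/0.09541 = 0.1307 M.
Kb = Kw/Ka = 1.0e-14 / 1.8 x 10^-4 = 5.56e-11.
[OH^-] = sqrt(Kb x [HCOO-]) = sqrt(5.56e-11 x 0.1307) = 2.69e-6 M.
pOH = 5.57, so pH = 14.00 - 5.57 = 8.43.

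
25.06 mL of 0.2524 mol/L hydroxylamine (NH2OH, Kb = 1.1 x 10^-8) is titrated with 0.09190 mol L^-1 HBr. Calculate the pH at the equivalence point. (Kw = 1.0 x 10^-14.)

n(NH2OH) = 0.2524 x 0.02506 = 0.006325 mol; V(HBr) at equivalence = 0.006325/0.09190 = 0.06883 L.
At equivalence the base is fully converted to NH3OH+; total volume = 0.09389 L, so [NH3OH+] = 0.006325/0.09389 = 0.06737 M.
Ka(NH3OH+) = Kw/Kb = 1.0e-14 / 1.1 x 10^-8 = 9.09e-7.
[H^+] = sqrt(Ka x [NH3OH+]) = sqrt(9.09e-7 x 0.06737) = 0.000247 M.
pH = -log(0.000247) = 3.61.

3.61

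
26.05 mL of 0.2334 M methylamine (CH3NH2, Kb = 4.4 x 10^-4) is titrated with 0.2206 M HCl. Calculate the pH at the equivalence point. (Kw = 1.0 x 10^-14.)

5.79

n(CH3NH2) = 0.2334 x 0.02605 = 0.006080 mol; V(HCl) at equivalence = 0.006080/0.2206 = 0.02756 L.
At equivalence the base is fully converted to CH3NH3+; total volume = 0.05361 L, so [CH3NH3+] = 0.006080/0.05361 = 0.1134 M.
Ka(CH3NH3+) = Kw/Kb = 1.0e-14 / 4.4 x 10^-4 = 2.27e-11.
[H^+] = sqrt(Ka x [CH3NH3+]) = sqrt(2.27e-11 x 0.1134) = 1.61e-6 M.
pH = -log(1.61e-6) = 5.79.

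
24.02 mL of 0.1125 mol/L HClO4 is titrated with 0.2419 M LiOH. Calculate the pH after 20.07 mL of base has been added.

n(acid) = 0.1125 x 0.02402 = 0.002702 mol; n(LiOH) added = 0.2419 x 0.02007 = 0.004855 mol.
Base is in excess by 0.004855 - 0.002702 = 0.002153 mol in a total volume of 0.04409 L.
[OH^-] = 0.002153/0.04409 = 0.04882 M, so pOH = 1.31 and pH = 14.00 - 1.31 = 12.69.

12.69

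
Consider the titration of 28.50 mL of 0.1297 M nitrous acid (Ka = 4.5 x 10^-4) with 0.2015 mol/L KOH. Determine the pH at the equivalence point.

n(HNO2) = 0.1297 x 0.02850 = 0.003696 mol; V(KOH) at equivalence = 0.003696/0.2015 = 0.01834 L.
At equivalence all the acid is converted to NO2-; total volume = 0.02850 + 0.01834 = 0.04684 L, so [NO2-] = 0.003696/0.04684 = 0.07891 M.
Kb = Kw/Ka = 1.0e-14 / 4.5 x 10^-4 = 2.22e-11.
[OH^-] = sqrt(Kb x [NO2-]) = sqrt(2.22e-11 x 0.07891) = 1.32e-6 M.
pOH = 5.88, so pH = 14.00 - 5.88 = 8.12.

8.12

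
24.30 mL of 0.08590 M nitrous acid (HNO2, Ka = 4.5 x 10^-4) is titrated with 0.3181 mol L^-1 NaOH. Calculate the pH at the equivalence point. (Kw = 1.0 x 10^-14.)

8.09

n(HNO2) = 0.08590 x 0.02430 = 0.002087 mol; V(NaOH) at equivalence = 0.002087/0.3181 = 0.006562 L.
At equivalence all the acid is converted to NO2-; total volume = 0.02430 + 0.006562 = 0.03086 L, so [NO2-] = 0.002087/0.03086 = 0.06764 M.
Kb = Kw/Ka = 1.0e-14 / 4.5 x 10^-4 = 2.22e-11.
[OH^-] = sqrt(Kb x [NO2-]) = sqrt(2.22e-11 x 0.06764) = 1.23e-6 M.
pOH = 5.91, so pH = 14.00 - 5.91 = 8.09.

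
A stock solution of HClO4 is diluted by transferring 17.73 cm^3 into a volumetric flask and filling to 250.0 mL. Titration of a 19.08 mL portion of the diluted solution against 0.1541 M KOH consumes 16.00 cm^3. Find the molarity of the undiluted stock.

n(KOH) = 0.1541 x 0.01600 = 0.002466 mol.
n(HClO4) in the aliquot = 0.002466 mol.
[diluted HClO4] = 0.002466 / 0.01908 = 0.1292 M.
Dilution factor = 250.0/17.73 = 14.10, so [stock] = 0.1292 x 14.10 = 1.82 M.

1.82 M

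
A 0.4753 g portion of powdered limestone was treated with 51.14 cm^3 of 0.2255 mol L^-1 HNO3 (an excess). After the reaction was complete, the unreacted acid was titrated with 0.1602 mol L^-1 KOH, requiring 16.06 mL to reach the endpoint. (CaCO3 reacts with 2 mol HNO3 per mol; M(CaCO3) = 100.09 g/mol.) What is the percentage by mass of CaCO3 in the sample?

Total n(HNO3) added = 0.2255 x 0.05114 = 0.01153 mol.
n(KOH) used = 0.1602 x 0.01606 = 0.002573 mol, which equals the excess n(HNO3).
So n(HNO3) consumed by the sample = 0.01153 - 0.002573 = 0.008959 mol.
n(CaCO3) = 0.008959 / 2 = 0.004480 mol.
mass CaCO3 = 0.004480 x 100.09 = 0.4484 g, so %CaCO3 = 0.4484/0.4753 x 100 = 94.3%.

94.3%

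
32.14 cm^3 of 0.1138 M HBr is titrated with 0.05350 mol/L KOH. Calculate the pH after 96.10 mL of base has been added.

12.06

n(acid) = 0.1138 x 0.03214 = 0.003658 mol; n(KOH) added = 0.05350 x 0.09610 = 0.005141 mol.
Base is in excess by 0.005141 - 0.003658 = 0.001484 mol in a total volume of 0.1282 L.
[OH^-] = 0.001484/0.1282 = 0.01157 M, so pOH = 1.94 and pH = 14.00 - 1.94 = 12.06.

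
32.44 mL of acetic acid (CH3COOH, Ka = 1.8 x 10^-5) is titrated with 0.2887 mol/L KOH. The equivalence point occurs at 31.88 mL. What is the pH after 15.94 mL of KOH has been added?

4.74

15.94 mL is exactly half the equivalence volume (31.88/2), i.e. the half-equivalence point.
There, n(HA) = n(A^-), so pH = pKa = -log(1.8 x 10^-5) = 4.74.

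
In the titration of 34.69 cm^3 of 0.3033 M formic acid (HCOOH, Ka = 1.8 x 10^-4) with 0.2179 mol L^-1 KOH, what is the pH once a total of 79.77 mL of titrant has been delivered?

12.78

n(acid) = 0.3033 x 0.03469 = 0.01052 mol; n(KOH) added = 0.2179 x 0.07977 = 0.01738 mol.
Base is in excess by 0.01738 - 0.01052 = 0.006860 mol in a total volume of 0.1145 L.
[OH^-] = 0.006860/0.1145 = 0.05994 M, so pOH = 1.22 and pH = 14.00 - 1.22 = 12.78.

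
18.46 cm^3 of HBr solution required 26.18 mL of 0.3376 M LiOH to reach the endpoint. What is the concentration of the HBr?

n(LiOH) delivered = 0.3376 x 0.02618 = 0.008838 mol.
For a 1:1 reaction, n(HBr) = 0.008838 mol.
[HBr] = 0.008838 mol / 0.01846 L = 0.479 M.

0.479 M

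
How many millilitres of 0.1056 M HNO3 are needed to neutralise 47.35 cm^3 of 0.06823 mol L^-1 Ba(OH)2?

61.2 mL

n(Ba(OH)2) = 0.06823 mol/L x 0.04735 L = 0.003231 mol.
The neutralisation is 1 Ba(OH)2 : 2 HNO3, so n(HNO3) = 0.003231 x 2/1 = 0.006461 mol.
V(HNO3) = 0.006461 / 0.1056 = 0.06119 L = 61.2 mL.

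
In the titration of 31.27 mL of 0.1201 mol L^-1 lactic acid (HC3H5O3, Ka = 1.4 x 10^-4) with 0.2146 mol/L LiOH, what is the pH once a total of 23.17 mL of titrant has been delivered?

12.35

n(acid) = 0.1201 x 0.03127 = 0.003756 mol; n(LiOH) added = 0.2146 x 0.02317 = 0.004972 mol.
Base is in excess by 0.004972 - 0.003756 = 0.001217 mol in a total volume of 0.05444 L.
[OH^-] = 0.001217/0.05444 = 0.02235 M, so pOH = 1.65 and pH = 14.00 - 1.65 = 12.35.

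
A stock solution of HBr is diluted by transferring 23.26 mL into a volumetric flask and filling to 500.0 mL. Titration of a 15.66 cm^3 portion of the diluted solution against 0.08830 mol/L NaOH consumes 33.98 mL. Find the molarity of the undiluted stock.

4.12 M

n(NaOH) = 0.08830 x 0.03398 = 0.003000 mol.
n(HBr) in the aliquot = 0.003000 mol.
[diluted HBr] = 0.003000 / 0.01566 = 0.1916 M.
Dilution factor = 500.0/23.26 = 21.50, so [stock] = 0.1916 x 21.50 = 4.12 M.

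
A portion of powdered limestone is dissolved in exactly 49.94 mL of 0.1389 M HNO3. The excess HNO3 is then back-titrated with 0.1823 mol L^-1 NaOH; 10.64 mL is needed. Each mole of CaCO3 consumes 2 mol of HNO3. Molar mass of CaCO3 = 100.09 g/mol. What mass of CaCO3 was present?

Total n(HNO3) added = 0.1389 x 0.04994 = 0.006937 mol.
n(NaOH) used = 0.1823 x 0.01064 = 0.001940 mol, which equals the excess n(HNO3).
So n(HNO3) consumed by the sample = 0.006937 - 0.001940 = 0.004997 mol.
n(CaCO3) = 0.004997 / 2 = 0.002498 mol.
mass = 0.002498 mol x 100.09 g/mol = 0.250 g.

0.250 g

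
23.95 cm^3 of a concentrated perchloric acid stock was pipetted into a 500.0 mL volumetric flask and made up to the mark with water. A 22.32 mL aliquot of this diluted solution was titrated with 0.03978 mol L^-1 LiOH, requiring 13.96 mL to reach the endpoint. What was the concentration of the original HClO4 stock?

n(LiOH) = 0.03978 x 0.01396 = 0.0005553 mol.
n(HClO4) in the aliquot = 0.0005553 mol.
[diluted HClO4] = 0.0005553 / 0.02232 = 0.02488 M.
Dilution factor = 500.0/23.95 = 20.88, so [stock] = 0.02488 x 20.88 = 0.519 M.

0.519 M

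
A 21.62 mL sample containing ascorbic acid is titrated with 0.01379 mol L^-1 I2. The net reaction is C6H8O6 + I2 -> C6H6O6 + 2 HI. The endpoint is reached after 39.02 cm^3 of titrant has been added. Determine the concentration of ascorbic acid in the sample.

n(I2) = 0.01379 x 0.03902 = 0.0005381 mol.
From the balanced equation, 1 mol I2 reacts with 1 mol ascorbic acid, so n(ascorbic acid) = 0.0005381 x 1/1 = 0.0005381 mol.
[ascorbic acid] = 0.0005381 / 0.02162 L = 0.0249 M.

0.0249 M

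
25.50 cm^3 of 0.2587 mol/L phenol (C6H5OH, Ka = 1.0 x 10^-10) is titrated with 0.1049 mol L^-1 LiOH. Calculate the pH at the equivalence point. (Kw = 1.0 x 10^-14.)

n(C6H5OH) = 0.2587 x 0.02550 = 0.006597 mol; V(LiOH) at equivalence = 0.006597/0.1049 = 0.06289 L.
At equivalence all the acid is converted to C6H5O-; total volume = 0.02550 + 0.06289 = 0.08839 L, so [C6H5O-] = 0.006597/0.08839 = 0.07464 M.
Kb = Kw/Ka = 1.0e-14 / 1.0 x 10^-10 = 0.000100.
[OH^-] = sqrt(Kb x [C6H5O-]) = sqrt(0.000100 x 0.07464) = 0.00273 M.
pOH = 2.56, so pH = 14.00 - 2.56 = 11.44.

11.44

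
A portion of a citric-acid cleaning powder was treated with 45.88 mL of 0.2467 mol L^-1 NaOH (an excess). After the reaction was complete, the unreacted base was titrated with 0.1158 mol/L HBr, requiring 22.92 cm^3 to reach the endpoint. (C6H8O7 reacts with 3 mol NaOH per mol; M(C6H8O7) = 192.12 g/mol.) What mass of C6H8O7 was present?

Total n(NaOH) added = 0.2467 x 0.04588 = 0.01132 mol.
n(HBr) used = 0.1158 x 0.02292 = 0.002654 mol, which equals the excess n(NaOH).
So n(NaOH) consumed by the sample = 0.01132 - 0.002654 = 0.008664 mol.
n(C6H8O7) = 0.008664 / 3 = 0.002888 mol.
mass = 0.002888 mol x 192.12 g/mol = 0.555 g.

0.555 g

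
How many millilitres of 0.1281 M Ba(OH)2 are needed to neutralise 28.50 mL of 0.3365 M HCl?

n(HCl) = 0.3365 mol/L x 0.02850 L = 0.009590 mol.
The neutralisation is 2 HCl : 1 Ba(OH)2, so n(Ba(OH)2) = 0.009590 x 1/2 = 0.004795 mol.
V(Ba(OH)2) = 0.004795 / 0.1281 = 0.03743 L = 37.4 mL.

37.4 mL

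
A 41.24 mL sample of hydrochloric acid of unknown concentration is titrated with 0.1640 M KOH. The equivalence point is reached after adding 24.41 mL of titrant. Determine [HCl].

n(KOH) delivered = 0.1640 x 0.02441 = 0.004003 mol.
For a 1:1 reaction, n(HCl) = 0.004003 mol.
[HCl] = 0.004003 mol / 0.04124 L = 0.0971 M.

0.0971 M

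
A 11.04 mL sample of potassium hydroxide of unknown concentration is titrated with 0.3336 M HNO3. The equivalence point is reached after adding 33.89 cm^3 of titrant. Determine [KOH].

1.02 M

n(HNO3) delivered = 0.3336 x 0.03389 = 0.01131 mol.
For a 1:1 reaction, n(KOH) = 0.01131 mol.
[KOH] = 0.01131 mol / 0.01104 L = 1.02 M.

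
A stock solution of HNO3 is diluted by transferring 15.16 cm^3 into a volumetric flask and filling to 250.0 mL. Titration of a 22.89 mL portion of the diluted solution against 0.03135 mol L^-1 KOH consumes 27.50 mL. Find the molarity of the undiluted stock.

n(KOH) = 0.03135 x 0.02750 = 0.0008621 mol.
n(HNO3) in the aliquot = 0.0008621 mol.
[diluted HNO3] = 0.0008621 / 0.02289 = 0.03766 M.
Dilution factor = 250.0/15.16 = 16.49, so [stock] = 0.03766 x 16.49 = 0.621 M.

0.621 M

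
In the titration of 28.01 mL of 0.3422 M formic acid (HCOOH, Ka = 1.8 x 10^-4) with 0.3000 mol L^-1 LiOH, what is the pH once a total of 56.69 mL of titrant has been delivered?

12.94

n(acid) = 0.3422 x 0.02801 = 0.009585 mol; n(LiOH) added = 0.3000 x 0.05669 = 0.01701 mol.
Base is in excess by 0.01701 - 0.009585 = 0.007422 mol in a total volume of 0.08470 L.
[OH^-] = 0.007422/0.08470 = 0.08763 M, so pOH = 1.06 and pH = 14.00 - 1.06 = 12.94.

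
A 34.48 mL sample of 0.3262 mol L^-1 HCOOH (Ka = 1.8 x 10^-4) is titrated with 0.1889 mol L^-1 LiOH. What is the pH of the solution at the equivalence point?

8.41

n(HCOOH) = 0.3262 x 0.03448 = 0.01125 mol; V(LiOH) at equivalence = 0.01125/0.1889 = 0.05954 L.
At equivalence all the acid is converted to HCOO-; total volume = 0.03448 + 0.05954 = 0.09402 L, so [HCOO-] = 0.01125/0.09402 = 0.1196 M.
Kb = Kw/Ka = 1.0e-14 / 1.8 x 10^-4 = 5.56e-11.
[OH^-] = sqrt(Kb x [HCOO-]) = sqrt(5.56e-11 x 0.1196) = 2.58e-6 M.
pOH = 5.59, so pH = 14.00 - 5.59 = 8.41.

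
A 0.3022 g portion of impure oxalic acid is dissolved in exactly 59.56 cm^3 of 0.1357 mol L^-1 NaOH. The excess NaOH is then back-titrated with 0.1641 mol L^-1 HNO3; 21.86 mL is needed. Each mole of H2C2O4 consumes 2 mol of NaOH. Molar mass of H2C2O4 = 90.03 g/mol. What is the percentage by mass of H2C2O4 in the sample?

67.0%

Total n(NaOH) added = 0.1357 x 0.05956 = 0.008082 mol.
n(HNO3) used = 0.1641 x 0.02186 = 0.003587 mol, which equals the excess n(NaOH).
So n(NaOH) consumed by the sample = 0.008082 - 0.003587 = 0.004495 mol.
n(H2C2O4) = 0.004495 / 2 = 0.002248 mol.
mass H2C2O4 = 0.002248 x 90.03 = 0.2023 g, so %H2C2O4 = 0.2023/0.3022 x 100 = 67.0%.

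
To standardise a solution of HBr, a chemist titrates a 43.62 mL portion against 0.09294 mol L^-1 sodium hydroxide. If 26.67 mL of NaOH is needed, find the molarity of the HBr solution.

n(NaOH) delivered = 0.09294 x 0.02667 = 0.002479 mol.
For a 1:1 reaction, n(HBr) = 0.002479 mol.
[HBr] = 0.002479 mol / 0.04362 L = 0.0568 M.

0.0568 M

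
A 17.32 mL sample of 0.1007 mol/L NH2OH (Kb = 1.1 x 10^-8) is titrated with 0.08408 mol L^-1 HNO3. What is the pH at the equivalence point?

n(NH2OH) = 0.1007 x 0.01732 = 0.001744 mol; V(HNO3) at equivalence = 0.001744/0.08408 = 0.02074 L.
At equivalence the base is fully converted to NH3OH+; total volume = 0.03806 L, so [NH3OH+] = 0.001744/0.03806 = 0.04582 M.
Ka(NH3OH+) = Kw/Kb = 1.0e-14 / 1.1 x 10^-8 = 9.09e-7.
[H^+] = sqrt(Ka x [NH3OH+]) = sqrt(9.09e-7 x 0.04582) = 0.000204 M.
pH = -log(0.000204) = 3.69.

3.69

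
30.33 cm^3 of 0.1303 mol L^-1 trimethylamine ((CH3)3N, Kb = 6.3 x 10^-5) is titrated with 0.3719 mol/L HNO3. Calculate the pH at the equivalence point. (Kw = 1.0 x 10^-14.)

5.41

n((CH3)3N) = 0.1303 x 0.03033 = 0.003952 mol; V(HNO3) at equivalence = 0.003952/0.3719 = 0.01063 L.
At equivalence the base is fully converted to (CH3)3NH+; total volume = 0.04096 L, so [(CH3)3NH+] = 0.003952/0.04096 = 0.09649 M.
Ka((CH3)3NH+) = Kw/Kb = 1.0e-14 / 6.3 x 10^-5 = 1.59e-10.
[H^+] = sqrt(Ka x [(CH3)3NH+]) = sqrt(1.59e-10 x 0.09649) = 3.91e-6 M.
pH = -log(3.91e-6) = 5.41.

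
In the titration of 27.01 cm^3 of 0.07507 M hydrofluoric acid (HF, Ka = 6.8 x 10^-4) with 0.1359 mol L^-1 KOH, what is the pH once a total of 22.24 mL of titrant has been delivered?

n(acid) = 0.07507 x 0.02701 = 0.002028 mol; n(KOH) added = 0.1359 x 0.02224 = 0.003022 mol.
Base is in excess by 0.003022 - 0.002028 = 0.0009948 mol in a total volume of 0.04925 L.
[OH^-] = 0.0009948/0.04925 = 0.02020 M, so pOH = 1.69 and pH = 14.00 - 1.69 = 12.31.

12.31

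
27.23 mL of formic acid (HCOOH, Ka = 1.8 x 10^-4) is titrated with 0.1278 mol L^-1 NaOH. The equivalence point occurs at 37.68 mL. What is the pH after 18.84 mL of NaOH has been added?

18.84 mL is exactly half the equivalence volume (37.68/2), i.e. the half-equivalence point.
There, n(HA) = n(A^-), so pH = pKa = -log(1.8 x 10^-4) = 3.74.

3.74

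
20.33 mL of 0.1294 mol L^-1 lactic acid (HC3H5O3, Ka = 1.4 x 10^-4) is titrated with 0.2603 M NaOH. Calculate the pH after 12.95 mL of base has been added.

12.35

n(acid) = 0.1294 x 0.02033 = 0.002631 mol; n(NaOH) added = 0.2603 x 0.01295 = 0.003371 mol.
Base is in excess by 0.003371 - 0.002631 = 0.0007402 mol in a total volume of 0.03328 L.
[OH^-] = 0.0007402/0.03328 = 0.02224 M, so pOH = 1.65 and pH = 14.00 - 1.65 = 12.35.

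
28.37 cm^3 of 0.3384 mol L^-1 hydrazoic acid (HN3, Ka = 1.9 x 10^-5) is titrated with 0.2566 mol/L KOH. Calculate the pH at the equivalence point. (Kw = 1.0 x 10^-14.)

n(HN3) = 0.3384 x 0.02837 = 0.009600 mol; V(KOH) at equivalence = 0.009600/0.2566 = 0.03741 L.
At equivalence all the acid is converted to N3-; total volume = 0.02837 + 0.03741 = 0.06578 L, so [N3-] = 0.009600/0.06578 = 0.1459 M.
Kb = Kw/Ka = 1.0e-14 / 1.9 x 10^-5 = 5.26e-10.
[OH^-] = sqrt(Kb x [N3-]) = sqrt(5.26e-10 x 0.1459) = 8.76e-6 M.
pOH = 5.06, so pH = 14.00 - 5.06 = 8.94.

8.94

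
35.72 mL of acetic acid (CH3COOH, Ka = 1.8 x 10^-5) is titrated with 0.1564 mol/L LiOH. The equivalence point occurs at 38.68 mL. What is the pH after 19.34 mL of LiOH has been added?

4.74

19.34 mL is exactly half the equivalence volume (38.68/2), i.e. the half-equivalence point.
There, n(HA) = n(A^-), so pH = pKa = -log(1.8 x 10^-5) = 4.74.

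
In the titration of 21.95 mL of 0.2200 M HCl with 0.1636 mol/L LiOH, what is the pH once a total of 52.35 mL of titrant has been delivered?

12.70

n(acid) = 0.2200 x 0.02195 = 0.004829 mol; n(LiOH) added = 0.1636 x 0.05235 = 0.008564 mol.
Base is in excess by 0.008564 - 0.004829 = 0.003735 mol in a total volume of 0.07430 L.
[OH^-] = 0.003735/0.07430 = 0.05028 M, so pOH = 1.30 and pH = 14.00 - 1.30 = 12.70.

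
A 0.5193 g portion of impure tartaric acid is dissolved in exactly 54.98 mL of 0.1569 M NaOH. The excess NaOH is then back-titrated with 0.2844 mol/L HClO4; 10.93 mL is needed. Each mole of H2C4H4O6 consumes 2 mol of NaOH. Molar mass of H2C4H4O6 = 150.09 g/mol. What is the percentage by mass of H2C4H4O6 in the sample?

Total n(NaOH) added = 0.1569 x 0.05498 = 0.008626 mol.
n(HClO4) used = 0.2844 x 0.01093 = 0.003108 mol, which equals the excess n(NaOH).
So n(NaOH) consumed by the sample = 0.008626 - 0.003108 = 0.005518 mol.
n(H2C4H4O6) = 0.005518 / 2 = 0.002759 mol.
mass H2C4H4O6 = 0.002759 x 150.09 = 0.4141 g, so %H2C4H4O6 = 0.4141/0.5193 x 100 = 79.7%.

79.7%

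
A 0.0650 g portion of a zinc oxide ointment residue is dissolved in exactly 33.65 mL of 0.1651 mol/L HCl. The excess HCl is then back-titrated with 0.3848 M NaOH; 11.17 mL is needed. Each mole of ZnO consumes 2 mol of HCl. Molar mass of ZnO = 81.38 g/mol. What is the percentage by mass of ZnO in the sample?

Total n(HCl) added = 0.1651 x 0.03365 = 0.005556 mol.
n(NaOH) used = 0.3848 x 0.01117 = 0.004298 mol, which equals the excess n(HCl).
So n(HCl) consumed by the sample = 0.005556 - 0.004298 = 0.001257 mol.
n(ZnO) = 0.001257 / 2 = 0.0006287 mol.
mass ZnO = 0.0006287 x 81.38 = 0.05116 g, so %ZnO = 0.05116/0.0650 x 100 = 78.7%.

78.7%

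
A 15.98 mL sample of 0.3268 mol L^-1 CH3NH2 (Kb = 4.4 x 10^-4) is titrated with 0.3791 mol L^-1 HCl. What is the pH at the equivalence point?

5.70

n(CH3NH2) = 0.3268 x 0.01598 = 0.005222 mol; V(HCl) at equivalence = 0.005222/0.3791 = 0.01378 L.
At equivalence the base is fully converted to CH3NH3+; total volume = 0.02976 L, so [CH3NH3+] = 0.005222/0.02976 = 0.1755 M.
Ka(CH3NH3+) = Kw/Kb = 1.0e-14 / 4.4 x 10^-4 = 2.27e-11.
[H^+] = sqrt(Ka x [CH3NH3+]) = sqrt(2.27e-11 x 0.1755) = 2.00e-6 M.
pH = -log(2.00e-6) = 5.70.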